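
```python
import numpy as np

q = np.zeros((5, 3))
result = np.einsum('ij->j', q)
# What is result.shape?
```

(3,)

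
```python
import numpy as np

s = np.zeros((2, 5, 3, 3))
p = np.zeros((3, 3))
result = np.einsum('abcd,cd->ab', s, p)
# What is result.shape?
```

(2, 5)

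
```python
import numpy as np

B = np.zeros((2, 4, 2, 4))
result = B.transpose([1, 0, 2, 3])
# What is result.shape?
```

(4, 2, 2, 4)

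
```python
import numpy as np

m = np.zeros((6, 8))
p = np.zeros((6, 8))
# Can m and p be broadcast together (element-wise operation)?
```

Yes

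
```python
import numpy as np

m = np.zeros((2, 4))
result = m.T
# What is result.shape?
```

(4, 2)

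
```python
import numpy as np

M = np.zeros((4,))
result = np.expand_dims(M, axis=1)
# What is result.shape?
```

(4, 1)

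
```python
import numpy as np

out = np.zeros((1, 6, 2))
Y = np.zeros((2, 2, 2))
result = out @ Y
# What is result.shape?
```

(2, 6, 2)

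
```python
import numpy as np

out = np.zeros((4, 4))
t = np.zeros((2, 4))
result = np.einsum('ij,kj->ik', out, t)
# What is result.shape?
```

(4, 2)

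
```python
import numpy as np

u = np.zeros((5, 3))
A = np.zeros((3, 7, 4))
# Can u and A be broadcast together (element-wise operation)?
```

No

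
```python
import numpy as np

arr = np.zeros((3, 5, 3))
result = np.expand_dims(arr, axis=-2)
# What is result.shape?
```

(3, 5, 1, 3)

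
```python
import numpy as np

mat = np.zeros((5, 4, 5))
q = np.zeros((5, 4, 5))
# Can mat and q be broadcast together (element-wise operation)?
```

Yes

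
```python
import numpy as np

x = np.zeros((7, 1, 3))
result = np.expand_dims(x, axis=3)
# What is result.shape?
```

(7, 1, 3, 1)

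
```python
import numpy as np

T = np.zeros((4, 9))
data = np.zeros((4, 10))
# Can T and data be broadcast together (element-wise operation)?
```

No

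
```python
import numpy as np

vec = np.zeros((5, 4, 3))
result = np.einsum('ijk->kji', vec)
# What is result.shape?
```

(3, 4, 5)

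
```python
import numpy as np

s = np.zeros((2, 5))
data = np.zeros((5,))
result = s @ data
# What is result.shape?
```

(2,)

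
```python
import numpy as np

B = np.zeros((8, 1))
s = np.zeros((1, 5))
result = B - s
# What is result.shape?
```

(8, 5)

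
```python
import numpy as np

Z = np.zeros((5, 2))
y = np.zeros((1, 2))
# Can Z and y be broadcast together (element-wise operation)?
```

Yes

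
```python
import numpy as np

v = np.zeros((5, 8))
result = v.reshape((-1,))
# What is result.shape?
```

(40,)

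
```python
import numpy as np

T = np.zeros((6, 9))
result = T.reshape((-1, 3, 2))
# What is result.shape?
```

(9, 3, 2)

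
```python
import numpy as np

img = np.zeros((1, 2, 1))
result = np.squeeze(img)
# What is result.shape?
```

(2,)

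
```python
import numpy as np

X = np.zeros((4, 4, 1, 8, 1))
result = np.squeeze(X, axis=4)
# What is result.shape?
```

(4, 4, 1, 8)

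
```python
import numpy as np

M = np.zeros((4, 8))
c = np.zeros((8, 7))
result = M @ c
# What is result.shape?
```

(4, 7)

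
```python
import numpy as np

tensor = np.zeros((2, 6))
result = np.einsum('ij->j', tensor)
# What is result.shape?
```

(6,)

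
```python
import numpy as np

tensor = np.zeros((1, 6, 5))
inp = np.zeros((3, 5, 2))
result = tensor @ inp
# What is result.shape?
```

(3, 6, 2)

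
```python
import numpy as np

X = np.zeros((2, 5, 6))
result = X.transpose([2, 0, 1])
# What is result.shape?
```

(6, 2, 5)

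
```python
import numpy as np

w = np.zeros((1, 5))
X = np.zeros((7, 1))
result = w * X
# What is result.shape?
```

(7, 5)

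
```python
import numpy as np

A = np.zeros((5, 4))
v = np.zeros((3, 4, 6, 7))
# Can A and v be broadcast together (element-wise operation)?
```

No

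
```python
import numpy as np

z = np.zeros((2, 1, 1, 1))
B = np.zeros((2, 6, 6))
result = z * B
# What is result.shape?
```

(2, 2, 6, 6)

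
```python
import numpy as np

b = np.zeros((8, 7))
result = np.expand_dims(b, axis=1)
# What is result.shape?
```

(8, 1, 7)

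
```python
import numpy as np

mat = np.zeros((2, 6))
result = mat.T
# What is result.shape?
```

(6, 2)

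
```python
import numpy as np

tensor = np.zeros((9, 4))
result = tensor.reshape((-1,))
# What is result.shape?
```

(36,)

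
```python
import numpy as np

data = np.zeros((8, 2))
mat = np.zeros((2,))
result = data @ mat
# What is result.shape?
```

(8,)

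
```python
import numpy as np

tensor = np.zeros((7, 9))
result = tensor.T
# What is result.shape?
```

(9, 7)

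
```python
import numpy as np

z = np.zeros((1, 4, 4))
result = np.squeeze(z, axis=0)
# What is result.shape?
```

(4, 4)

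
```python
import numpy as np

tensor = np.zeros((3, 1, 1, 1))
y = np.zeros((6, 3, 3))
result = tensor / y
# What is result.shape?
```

(3, 6, 3, 3)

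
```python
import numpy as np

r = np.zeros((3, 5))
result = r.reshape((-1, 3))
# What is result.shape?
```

(5, 3)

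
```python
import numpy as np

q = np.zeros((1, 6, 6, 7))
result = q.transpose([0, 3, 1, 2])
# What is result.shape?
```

(1, 7, 6, 6)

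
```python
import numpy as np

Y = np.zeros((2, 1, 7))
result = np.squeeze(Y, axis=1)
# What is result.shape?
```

(2, 7)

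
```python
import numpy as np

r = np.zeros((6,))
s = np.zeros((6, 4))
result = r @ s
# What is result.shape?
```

(4,)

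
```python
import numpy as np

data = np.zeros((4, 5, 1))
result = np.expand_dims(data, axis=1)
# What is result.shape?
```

(4, 1, 5, 1)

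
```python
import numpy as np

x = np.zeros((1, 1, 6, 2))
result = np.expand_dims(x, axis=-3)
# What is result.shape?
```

(1, 1, 1, 6, 2)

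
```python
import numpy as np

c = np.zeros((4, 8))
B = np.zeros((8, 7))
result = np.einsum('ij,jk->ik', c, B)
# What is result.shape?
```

(4, 7)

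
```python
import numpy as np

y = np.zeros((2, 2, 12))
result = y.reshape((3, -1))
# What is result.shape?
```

(3, 16)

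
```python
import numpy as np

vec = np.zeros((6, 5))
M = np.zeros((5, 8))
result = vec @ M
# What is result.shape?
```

(6, 8)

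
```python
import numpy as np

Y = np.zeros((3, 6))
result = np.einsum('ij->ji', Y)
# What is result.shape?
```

(6, 3)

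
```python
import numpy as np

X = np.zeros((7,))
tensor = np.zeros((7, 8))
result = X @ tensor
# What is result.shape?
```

(8,)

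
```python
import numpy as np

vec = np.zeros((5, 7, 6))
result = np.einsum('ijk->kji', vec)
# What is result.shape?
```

(6, 7, 5)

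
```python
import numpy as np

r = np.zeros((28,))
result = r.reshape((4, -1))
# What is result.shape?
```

(4, 7)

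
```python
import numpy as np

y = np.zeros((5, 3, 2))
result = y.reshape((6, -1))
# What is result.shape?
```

(6, 5)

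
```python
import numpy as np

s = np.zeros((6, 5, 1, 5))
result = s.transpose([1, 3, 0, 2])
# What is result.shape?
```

(5, 5, 6, 1)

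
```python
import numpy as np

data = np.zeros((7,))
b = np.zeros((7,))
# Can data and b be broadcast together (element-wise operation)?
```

Yes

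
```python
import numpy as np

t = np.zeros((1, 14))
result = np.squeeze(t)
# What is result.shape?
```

(14,)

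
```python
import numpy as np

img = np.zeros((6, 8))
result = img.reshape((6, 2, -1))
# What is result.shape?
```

(6, 2, 4)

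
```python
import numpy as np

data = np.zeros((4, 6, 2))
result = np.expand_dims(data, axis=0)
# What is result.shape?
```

(1, 4, 6, 2)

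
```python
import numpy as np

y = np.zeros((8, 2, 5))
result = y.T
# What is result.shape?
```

(5, 2, 8)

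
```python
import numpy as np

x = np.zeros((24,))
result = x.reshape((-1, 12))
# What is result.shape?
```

(2, 12)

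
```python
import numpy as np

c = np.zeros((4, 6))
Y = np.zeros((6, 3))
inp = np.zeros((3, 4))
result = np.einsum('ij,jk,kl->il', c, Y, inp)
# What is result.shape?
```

(4, 4)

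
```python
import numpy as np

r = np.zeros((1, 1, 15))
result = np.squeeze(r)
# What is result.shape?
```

(15,)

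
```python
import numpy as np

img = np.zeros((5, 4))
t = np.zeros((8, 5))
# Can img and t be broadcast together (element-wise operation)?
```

No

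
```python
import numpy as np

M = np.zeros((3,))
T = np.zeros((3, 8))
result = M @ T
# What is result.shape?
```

(8,)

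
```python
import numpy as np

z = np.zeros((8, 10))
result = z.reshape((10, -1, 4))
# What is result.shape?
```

(10, 2, 4)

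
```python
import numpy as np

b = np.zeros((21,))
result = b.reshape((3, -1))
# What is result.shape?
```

(3, 7)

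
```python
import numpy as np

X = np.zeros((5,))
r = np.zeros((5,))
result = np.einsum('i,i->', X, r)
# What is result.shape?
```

()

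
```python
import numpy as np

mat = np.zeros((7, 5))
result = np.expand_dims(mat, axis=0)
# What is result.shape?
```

(1, 7, 5)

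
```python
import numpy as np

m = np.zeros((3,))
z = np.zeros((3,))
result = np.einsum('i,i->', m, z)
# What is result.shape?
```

()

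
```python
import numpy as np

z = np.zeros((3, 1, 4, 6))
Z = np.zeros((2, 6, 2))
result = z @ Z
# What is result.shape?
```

(3, 2, 4, 2)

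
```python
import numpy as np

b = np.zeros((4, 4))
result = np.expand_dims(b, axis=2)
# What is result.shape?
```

(4, 4, 1)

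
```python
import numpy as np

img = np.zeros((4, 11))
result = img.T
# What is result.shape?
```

(11, 4)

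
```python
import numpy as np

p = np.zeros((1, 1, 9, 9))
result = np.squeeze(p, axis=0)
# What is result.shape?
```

(1, 9, 9)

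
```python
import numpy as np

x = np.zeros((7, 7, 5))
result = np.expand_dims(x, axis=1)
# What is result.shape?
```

(7, 1, 7, 5)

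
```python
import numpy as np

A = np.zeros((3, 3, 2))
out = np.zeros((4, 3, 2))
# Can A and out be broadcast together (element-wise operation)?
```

No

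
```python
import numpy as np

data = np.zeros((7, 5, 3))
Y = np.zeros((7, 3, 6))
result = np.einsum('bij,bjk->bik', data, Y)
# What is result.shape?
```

(7, 5, 6)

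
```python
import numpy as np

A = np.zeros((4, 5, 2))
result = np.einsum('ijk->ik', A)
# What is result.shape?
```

(4, 2)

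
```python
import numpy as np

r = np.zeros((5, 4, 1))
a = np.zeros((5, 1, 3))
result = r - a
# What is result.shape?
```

(5, 4, 3)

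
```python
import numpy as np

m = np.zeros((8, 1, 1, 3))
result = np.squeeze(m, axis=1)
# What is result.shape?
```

(8, 1, 3)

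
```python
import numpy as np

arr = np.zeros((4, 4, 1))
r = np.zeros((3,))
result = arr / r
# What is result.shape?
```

(4, 4, 3)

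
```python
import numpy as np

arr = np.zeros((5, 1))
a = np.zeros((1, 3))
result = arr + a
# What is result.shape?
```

(5, 3)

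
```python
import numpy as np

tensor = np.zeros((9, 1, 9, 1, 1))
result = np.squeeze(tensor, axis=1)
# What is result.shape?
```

(9, 9, 1, 1)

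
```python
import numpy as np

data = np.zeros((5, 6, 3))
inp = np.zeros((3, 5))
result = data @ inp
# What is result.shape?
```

(5, 6, 5)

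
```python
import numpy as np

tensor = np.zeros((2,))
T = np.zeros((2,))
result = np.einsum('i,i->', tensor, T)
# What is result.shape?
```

()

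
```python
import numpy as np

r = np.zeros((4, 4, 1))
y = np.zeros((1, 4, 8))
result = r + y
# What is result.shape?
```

(4, 4, 8)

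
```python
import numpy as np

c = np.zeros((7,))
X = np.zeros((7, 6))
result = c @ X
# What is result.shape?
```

(6,)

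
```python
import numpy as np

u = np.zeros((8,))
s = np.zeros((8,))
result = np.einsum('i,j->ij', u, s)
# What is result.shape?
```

(8, 8)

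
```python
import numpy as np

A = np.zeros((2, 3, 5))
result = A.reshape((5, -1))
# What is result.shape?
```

(5, 6)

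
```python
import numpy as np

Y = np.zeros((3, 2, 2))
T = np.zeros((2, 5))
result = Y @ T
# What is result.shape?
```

(3, 2, 5)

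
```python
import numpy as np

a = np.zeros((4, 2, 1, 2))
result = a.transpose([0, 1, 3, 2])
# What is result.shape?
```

(4, 2, 2, 1)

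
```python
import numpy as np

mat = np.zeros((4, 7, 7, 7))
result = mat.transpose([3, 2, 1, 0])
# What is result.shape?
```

(7, 7, 7, 4)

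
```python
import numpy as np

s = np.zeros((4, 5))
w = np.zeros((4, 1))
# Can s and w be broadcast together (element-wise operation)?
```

Yes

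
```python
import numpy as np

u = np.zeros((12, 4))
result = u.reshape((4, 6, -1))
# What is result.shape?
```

(4, 6, 2)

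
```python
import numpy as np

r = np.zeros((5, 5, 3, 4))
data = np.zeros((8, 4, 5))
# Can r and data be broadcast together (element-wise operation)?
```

No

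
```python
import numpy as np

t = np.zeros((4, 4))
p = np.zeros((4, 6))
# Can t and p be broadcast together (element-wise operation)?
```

No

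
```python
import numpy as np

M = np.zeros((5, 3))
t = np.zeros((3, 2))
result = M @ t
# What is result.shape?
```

(5, 2)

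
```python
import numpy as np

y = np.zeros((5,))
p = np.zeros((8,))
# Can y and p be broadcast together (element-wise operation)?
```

No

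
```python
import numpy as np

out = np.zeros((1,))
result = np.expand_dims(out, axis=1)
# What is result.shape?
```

(1, 1)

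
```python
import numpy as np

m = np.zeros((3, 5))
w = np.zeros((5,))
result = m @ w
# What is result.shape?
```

(3,)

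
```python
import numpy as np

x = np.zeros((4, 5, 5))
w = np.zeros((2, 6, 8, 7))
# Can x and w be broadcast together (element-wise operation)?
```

No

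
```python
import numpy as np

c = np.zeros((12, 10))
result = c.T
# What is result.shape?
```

(10, 12)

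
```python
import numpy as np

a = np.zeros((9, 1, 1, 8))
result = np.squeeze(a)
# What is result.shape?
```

(9, 8)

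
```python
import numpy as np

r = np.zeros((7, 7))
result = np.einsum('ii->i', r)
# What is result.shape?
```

(7,)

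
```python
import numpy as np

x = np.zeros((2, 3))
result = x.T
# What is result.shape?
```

(3, 2)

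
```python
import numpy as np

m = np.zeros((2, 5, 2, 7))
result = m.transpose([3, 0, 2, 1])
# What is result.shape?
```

(7, 2, 2, 5)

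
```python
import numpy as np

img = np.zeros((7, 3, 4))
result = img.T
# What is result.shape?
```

(4, 3, 7)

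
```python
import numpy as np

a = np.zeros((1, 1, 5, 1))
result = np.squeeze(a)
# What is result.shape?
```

(5,)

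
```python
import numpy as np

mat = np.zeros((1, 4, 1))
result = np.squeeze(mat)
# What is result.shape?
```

(4,)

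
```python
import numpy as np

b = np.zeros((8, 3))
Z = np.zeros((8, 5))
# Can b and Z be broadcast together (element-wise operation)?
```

No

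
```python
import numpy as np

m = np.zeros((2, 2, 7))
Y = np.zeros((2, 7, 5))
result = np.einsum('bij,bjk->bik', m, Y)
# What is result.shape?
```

(2, 2, 5)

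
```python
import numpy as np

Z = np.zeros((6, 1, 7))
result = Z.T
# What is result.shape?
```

(7, 1, 6)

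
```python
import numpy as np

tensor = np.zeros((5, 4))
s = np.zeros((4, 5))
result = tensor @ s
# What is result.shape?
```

(5, 5)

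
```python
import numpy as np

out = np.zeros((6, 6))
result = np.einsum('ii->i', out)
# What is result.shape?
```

(6,)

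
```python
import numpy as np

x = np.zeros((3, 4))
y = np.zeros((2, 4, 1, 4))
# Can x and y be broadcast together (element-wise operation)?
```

Yes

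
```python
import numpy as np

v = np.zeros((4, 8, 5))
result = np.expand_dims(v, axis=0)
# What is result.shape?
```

(1, 4, 8, 5)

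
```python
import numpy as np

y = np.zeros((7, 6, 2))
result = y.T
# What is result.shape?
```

(2, 6, 7)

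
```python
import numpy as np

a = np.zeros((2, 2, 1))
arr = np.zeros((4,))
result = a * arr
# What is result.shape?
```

(2, 2, 4)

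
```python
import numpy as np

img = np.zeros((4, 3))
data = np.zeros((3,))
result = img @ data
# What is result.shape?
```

(4,)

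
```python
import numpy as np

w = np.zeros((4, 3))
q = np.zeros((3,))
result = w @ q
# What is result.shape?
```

(4,)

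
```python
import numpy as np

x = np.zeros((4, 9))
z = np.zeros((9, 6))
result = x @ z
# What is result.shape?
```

(4, 6)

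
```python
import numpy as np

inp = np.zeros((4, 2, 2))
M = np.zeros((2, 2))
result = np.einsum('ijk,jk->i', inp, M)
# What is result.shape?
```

(4,)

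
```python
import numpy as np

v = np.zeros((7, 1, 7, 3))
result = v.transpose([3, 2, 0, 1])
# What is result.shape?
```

(3, 7, 7, 1)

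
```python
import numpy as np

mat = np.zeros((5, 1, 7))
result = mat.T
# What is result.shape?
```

(7, 1, 5)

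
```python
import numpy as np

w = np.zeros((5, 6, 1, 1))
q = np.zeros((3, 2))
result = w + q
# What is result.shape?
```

(5, 6, 3, 2)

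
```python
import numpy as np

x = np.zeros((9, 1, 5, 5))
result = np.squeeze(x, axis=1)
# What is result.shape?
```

(9, 5, 5)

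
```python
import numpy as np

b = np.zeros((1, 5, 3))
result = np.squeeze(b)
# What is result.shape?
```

(5, 3)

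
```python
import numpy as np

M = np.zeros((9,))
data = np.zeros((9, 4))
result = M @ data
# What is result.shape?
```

(4,)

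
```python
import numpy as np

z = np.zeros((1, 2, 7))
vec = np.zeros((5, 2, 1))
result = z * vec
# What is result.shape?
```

(5, 2, 7)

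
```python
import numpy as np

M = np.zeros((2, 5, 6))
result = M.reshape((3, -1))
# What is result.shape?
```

(3, 20)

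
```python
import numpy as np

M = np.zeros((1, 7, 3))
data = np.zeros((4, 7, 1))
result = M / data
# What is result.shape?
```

(4, 7, 3)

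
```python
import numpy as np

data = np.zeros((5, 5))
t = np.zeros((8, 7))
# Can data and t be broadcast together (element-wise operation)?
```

No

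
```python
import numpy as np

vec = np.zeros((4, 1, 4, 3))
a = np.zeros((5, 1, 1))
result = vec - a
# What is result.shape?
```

(4, 5, 4, 3)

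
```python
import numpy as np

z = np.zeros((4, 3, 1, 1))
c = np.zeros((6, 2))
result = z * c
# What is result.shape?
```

(4, 3, 6, 2)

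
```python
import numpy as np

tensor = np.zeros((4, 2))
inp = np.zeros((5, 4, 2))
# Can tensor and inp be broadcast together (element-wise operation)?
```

Yes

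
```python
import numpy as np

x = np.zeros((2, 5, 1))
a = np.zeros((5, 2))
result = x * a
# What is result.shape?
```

(2, 5, 2)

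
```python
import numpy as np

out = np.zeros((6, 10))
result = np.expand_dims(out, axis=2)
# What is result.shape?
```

(6, 10, 1)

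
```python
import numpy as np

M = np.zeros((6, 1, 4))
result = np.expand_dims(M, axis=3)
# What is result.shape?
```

(6, 1, 4, 1)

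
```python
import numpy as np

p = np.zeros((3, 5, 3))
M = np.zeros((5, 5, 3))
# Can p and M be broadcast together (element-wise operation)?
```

No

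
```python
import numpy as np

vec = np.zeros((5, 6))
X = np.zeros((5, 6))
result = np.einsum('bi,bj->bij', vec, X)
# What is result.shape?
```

(5, 6, 6)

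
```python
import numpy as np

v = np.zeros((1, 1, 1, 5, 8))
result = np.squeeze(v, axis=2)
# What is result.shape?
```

(1, 1, 5, 8)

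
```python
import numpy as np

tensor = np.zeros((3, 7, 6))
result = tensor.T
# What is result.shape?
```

(6, 7, 3)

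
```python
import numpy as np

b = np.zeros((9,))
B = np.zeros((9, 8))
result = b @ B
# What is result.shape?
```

(8,)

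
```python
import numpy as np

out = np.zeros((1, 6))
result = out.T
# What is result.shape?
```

(6, 1)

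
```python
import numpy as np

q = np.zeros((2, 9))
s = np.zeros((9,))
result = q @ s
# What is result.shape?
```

(2,)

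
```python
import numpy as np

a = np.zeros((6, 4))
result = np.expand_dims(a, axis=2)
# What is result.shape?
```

(6, 4, 1)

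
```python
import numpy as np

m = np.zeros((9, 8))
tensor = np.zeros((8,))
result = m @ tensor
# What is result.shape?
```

(9,)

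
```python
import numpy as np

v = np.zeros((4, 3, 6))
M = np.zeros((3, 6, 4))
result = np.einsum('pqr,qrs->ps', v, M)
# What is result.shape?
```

(4, 4)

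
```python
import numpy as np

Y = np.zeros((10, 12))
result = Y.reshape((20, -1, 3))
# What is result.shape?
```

(20, 2, 3)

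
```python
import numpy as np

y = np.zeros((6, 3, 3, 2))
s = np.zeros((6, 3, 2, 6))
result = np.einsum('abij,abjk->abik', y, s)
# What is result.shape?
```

(6, 3, 3, 6)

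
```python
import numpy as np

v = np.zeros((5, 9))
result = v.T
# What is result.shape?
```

(9, 5)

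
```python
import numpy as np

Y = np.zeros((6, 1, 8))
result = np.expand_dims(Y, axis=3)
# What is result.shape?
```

(6, 1, 8, 1)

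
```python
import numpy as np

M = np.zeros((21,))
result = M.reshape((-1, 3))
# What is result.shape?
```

(7, 3)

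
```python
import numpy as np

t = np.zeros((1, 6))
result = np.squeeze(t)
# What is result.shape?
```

(6,)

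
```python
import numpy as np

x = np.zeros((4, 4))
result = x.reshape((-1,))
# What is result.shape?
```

(16,)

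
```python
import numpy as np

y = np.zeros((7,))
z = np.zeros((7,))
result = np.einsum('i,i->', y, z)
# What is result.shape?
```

()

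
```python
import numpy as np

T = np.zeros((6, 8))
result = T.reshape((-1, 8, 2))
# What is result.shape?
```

(3, 8, 2)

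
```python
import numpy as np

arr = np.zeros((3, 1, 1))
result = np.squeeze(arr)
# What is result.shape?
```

(3,)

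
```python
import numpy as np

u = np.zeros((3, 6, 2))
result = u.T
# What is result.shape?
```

(2, 6, 3)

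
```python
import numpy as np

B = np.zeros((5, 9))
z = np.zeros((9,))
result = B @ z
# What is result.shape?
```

(5,)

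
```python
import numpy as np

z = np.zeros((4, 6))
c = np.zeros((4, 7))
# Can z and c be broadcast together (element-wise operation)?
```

No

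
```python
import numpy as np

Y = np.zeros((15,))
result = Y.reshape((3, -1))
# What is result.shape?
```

(3, 5)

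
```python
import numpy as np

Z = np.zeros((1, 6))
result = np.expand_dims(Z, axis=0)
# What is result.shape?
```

(1, 1, 6)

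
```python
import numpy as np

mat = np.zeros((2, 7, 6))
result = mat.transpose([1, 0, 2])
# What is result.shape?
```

(7, 2, 6)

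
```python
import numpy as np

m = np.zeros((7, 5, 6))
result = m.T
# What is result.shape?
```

(6, 5, 7)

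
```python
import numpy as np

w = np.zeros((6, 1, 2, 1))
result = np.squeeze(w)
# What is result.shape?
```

(6, 2)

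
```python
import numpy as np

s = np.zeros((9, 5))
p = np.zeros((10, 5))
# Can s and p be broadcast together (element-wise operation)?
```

No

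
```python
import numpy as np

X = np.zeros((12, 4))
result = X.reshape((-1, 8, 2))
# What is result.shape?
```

(3, 8, 2)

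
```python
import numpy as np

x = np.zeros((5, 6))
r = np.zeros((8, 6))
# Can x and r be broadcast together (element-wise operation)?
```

No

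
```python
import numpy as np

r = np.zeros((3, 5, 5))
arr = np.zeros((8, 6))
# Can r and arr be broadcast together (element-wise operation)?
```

No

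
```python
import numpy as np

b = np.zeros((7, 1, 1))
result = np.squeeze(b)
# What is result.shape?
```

(7,)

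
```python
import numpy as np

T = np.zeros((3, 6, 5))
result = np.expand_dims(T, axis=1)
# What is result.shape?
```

(3, 1, 6, 5)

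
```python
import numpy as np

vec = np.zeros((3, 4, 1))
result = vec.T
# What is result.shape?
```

(1, 4, 3)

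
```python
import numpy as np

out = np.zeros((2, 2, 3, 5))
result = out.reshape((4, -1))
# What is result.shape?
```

(4, 15)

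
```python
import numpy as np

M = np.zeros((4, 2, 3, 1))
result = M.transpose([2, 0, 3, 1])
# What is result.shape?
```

(3, 4, 1, 2)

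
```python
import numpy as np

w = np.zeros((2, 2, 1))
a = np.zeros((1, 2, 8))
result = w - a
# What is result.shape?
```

(2, 2, 8)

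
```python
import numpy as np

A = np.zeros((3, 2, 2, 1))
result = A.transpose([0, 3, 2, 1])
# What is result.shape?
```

(3, 1, 2, 2)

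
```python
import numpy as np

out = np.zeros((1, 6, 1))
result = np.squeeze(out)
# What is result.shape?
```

(6,)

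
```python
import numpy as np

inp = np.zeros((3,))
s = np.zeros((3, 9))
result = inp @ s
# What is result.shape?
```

(9,)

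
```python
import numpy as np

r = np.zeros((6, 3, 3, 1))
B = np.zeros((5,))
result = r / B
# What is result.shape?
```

(6, 3, 3, 5)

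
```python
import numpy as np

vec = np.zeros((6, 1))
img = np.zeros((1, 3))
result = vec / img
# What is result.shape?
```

(6, 3)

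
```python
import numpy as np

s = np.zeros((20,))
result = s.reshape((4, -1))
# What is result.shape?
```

(4, 5)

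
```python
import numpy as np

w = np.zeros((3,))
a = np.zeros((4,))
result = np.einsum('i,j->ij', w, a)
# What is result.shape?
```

(3, 4)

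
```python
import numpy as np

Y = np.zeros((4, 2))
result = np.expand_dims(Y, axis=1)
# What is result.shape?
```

(4, 1, 2)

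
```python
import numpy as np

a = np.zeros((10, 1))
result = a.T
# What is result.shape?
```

(1, 10)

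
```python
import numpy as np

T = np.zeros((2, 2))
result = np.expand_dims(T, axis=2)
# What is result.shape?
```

(2, 2, 1)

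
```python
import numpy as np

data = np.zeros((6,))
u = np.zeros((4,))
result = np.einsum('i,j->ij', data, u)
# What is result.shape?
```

(6, 4)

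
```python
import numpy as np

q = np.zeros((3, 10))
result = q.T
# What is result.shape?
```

(10, 3)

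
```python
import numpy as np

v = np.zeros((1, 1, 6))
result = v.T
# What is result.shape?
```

(6, 1, 1)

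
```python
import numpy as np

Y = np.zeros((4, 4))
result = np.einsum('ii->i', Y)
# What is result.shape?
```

(4,)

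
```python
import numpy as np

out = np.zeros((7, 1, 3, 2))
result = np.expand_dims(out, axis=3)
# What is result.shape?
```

(7, 1, 3, 1, 2)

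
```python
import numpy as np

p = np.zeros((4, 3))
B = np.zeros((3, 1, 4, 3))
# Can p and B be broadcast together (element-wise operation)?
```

Yes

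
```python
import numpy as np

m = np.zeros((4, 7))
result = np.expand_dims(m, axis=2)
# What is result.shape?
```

(4, 7, 1)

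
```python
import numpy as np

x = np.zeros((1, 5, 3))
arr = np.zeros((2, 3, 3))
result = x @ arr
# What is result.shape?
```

(2, 5, 3)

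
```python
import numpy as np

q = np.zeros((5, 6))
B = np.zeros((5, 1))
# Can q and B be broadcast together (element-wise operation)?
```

Yes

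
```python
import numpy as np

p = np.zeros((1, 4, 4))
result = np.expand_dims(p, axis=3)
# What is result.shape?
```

(1, 4, 4, 1)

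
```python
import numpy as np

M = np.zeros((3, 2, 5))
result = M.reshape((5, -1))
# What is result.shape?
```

(5, 6)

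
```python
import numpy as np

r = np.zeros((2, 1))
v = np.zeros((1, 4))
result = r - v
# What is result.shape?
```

(2, 4)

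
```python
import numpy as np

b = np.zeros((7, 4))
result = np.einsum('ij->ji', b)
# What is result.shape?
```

(4, 7)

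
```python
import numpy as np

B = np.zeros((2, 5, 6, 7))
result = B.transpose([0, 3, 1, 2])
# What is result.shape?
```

(2, 7, 5, 6)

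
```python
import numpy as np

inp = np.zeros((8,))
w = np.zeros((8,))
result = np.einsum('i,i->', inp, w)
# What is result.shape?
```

()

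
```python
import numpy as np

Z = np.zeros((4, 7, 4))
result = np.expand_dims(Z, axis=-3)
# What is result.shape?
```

(4, 1, 7, 4)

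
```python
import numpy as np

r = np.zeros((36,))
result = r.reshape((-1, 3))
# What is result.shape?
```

(12, 3)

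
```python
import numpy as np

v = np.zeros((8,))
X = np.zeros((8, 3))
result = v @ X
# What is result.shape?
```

(3,)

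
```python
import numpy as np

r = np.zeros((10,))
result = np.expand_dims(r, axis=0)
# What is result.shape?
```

(1, 10)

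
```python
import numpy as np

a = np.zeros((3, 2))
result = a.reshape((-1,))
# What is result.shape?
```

(6,)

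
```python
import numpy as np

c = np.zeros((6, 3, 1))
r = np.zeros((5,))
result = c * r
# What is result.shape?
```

(6, 3, 5)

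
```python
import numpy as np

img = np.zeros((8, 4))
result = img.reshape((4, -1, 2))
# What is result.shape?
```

(4, 4, 2)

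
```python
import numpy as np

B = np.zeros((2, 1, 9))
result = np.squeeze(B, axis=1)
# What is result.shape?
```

(2, 9)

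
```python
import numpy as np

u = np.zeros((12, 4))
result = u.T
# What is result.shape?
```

(4, 12)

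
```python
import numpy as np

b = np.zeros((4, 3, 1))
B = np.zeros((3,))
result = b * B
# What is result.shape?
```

(4, 3, 3)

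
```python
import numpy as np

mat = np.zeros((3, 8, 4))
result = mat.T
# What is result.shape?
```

(4, 8, 3)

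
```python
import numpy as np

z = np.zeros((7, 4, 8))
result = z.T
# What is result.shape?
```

(8, 4, 7)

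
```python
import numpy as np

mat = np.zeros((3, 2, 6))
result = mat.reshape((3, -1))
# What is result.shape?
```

(3, 12)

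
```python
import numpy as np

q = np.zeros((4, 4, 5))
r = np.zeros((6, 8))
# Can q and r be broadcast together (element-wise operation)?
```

No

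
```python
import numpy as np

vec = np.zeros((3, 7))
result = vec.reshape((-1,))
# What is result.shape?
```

(21,)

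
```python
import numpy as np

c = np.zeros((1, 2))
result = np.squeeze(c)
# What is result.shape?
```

(2,)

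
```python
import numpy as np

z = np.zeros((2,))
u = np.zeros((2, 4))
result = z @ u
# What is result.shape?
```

(4,)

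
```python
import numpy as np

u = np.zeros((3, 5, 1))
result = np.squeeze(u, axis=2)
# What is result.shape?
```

(3, 5)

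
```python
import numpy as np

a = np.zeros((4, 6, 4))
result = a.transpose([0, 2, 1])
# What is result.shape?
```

(4, 4, 6)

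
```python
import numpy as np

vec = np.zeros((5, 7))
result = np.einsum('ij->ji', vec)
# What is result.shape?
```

(7, 5)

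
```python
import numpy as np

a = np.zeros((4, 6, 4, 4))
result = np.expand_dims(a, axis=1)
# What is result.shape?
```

(4, 1, 6, 4, 4)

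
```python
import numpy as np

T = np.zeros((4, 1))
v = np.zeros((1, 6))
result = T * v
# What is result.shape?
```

(4, 6)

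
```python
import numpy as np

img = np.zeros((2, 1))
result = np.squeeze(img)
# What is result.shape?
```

(2,)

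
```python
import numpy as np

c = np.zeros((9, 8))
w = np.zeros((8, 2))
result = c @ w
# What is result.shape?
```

(9, 2)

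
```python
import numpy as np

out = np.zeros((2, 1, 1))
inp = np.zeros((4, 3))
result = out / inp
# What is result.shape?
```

(2, 4, 3)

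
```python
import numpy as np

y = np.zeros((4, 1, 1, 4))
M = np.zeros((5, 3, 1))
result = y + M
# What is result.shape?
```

(4, 5, 3, 4)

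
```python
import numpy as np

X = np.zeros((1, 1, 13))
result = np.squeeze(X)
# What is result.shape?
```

(13,)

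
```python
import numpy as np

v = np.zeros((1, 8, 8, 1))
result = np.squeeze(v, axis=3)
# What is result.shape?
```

(1, 8, 8)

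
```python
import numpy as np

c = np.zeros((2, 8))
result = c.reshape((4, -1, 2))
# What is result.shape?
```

(4, 2, 2)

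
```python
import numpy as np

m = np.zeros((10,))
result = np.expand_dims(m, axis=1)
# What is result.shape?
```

(10, 1)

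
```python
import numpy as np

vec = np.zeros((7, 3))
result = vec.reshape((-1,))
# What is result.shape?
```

(21,)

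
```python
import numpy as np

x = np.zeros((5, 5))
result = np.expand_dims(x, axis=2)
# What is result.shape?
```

(5, 5, 1)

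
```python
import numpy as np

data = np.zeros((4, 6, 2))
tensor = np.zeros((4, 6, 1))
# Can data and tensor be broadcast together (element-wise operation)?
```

Yes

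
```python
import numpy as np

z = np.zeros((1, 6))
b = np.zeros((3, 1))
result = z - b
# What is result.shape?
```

(3, 6)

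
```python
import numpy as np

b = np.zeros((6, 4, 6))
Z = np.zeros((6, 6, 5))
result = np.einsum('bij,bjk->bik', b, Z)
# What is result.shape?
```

(6, 4, 5)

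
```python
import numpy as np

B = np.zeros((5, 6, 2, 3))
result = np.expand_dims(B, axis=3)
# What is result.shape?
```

(5, 6, 2, 1, 3)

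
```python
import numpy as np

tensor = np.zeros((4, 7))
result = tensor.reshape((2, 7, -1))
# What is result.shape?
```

(2, 7, 2)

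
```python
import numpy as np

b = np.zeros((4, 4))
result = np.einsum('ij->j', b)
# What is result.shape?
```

(4,)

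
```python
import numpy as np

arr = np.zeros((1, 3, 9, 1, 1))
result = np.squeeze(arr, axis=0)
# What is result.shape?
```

(3, 9, 1, 1)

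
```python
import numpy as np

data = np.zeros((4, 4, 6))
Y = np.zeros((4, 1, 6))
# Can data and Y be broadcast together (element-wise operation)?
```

Yes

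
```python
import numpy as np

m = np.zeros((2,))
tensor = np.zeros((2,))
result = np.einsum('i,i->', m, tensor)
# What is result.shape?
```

()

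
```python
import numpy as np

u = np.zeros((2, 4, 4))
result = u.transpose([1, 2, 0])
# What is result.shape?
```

(4, 4, 2)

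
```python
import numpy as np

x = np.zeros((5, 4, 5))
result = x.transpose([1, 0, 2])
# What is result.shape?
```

(4, 5, 5)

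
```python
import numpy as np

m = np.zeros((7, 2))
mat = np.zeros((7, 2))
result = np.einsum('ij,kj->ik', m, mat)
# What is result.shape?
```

(7, 7)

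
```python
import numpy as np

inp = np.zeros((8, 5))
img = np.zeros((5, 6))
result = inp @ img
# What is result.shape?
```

(8, 6)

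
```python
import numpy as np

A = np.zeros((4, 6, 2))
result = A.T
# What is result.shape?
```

(2, 6, 4)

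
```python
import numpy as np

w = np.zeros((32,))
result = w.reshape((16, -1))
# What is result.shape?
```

(16, 2)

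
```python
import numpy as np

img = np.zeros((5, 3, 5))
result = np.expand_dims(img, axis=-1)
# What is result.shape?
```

(5, 3, 5, 1)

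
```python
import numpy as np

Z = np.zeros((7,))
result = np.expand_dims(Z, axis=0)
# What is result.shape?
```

(1, 7)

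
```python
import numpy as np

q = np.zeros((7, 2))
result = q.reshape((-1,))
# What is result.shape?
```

(14,)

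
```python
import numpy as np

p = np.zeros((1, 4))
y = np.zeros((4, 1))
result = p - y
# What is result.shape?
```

(4, 4)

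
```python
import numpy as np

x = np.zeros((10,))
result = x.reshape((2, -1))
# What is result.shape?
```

(2, 5)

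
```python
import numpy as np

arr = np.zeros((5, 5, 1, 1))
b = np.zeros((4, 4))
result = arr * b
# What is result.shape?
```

(5, 5, 4, 4)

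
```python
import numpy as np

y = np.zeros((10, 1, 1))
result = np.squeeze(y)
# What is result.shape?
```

(10,)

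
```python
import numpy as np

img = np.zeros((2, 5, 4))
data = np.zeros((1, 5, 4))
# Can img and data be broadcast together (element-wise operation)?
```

Yes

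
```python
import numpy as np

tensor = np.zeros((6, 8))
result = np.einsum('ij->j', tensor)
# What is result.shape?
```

(8,)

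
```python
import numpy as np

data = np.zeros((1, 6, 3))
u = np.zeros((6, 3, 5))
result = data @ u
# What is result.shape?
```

(6, 6, 5)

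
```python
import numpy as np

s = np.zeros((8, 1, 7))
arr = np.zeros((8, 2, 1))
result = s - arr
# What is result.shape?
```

(8, 2, 7)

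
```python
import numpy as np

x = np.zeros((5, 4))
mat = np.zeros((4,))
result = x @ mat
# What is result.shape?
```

(5,)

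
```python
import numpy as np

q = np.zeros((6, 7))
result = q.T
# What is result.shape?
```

(7, 6)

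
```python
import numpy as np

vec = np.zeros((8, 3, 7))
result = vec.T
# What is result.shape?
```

(7, 3, 8)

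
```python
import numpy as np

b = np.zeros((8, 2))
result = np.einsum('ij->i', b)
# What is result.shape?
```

(8,)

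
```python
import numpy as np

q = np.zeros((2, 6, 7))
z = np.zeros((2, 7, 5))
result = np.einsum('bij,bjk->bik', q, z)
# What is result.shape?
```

(2, 6, 5)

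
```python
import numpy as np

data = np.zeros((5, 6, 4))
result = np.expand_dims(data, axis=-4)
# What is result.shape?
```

(1, 5, 6, 4)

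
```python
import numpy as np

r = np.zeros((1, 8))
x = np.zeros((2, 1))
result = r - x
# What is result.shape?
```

(2, 8)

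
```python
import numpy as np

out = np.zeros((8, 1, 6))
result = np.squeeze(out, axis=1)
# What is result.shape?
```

(8, 6)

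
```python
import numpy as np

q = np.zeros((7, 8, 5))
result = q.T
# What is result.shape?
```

(5, 8, 7)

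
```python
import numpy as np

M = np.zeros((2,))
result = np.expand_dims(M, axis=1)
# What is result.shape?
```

(2, 1)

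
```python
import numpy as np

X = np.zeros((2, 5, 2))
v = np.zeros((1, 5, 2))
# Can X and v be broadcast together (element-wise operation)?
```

Yes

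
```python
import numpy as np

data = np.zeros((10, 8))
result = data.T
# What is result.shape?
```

(8, 10)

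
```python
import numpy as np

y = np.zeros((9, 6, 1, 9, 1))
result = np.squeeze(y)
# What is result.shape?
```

(9, 6, 9)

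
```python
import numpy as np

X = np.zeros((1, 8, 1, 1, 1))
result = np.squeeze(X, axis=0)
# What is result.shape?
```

(8, 1, 1, 1)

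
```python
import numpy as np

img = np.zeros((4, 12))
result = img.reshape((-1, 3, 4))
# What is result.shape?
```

(4, 3, 4)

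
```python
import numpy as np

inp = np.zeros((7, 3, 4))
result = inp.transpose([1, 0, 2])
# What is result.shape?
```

(3, 7, 4)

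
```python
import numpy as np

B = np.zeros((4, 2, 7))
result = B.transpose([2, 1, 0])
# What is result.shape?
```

(7, 2, 4)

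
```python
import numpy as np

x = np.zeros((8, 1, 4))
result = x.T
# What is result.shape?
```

(4, 1, 8)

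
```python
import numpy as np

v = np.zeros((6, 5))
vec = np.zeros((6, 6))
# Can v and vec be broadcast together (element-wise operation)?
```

No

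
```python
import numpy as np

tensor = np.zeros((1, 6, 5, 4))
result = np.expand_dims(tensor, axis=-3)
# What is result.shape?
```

(1, 6, 1, 5, 4)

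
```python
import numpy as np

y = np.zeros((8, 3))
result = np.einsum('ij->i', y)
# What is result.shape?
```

(8,)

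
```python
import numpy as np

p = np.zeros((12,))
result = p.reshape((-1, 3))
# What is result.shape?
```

(4, 3)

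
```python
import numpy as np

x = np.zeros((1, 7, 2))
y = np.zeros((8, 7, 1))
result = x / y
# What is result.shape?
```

(8, 7, 2)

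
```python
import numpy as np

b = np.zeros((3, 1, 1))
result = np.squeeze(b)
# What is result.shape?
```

(3,)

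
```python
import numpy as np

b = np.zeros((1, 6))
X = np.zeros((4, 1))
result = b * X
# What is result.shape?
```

(4, 6)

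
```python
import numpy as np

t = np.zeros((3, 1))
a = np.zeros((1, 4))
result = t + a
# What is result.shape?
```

(3, 4)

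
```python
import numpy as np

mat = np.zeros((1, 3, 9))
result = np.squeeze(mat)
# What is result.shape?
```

(3, 9)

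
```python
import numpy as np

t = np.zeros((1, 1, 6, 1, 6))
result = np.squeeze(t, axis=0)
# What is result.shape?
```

(1, 6, 1, 6)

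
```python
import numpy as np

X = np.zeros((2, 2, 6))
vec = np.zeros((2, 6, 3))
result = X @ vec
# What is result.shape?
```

(2, 2, 3)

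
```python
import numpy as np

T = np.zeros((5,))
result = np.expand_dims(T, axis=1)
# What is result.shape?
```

(5, 1)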